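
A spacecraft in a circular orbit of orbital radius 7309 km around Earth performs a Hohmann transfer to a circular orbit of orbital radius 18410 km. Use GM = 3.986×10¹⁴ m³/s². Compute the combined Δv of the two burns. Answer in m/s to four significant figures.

Δv_total ≈ 2596 m/s

r₁ = 7309 km = 7.309×10⁶ m.
r₂ = 18410 km = 1.841×10⁷ m.
Transfer ellipse a_t = (r₁ + r₂)/2 = 1.286×10⁷ m.
At r₁: circular v_c1 = √(μ/r₁) = 7385 m/s; transfer-perigee v_p = √[μ(2/r₁ − 1/a_t)] = 8836 m/s.
Δv₁ = v_p − v_c1 = 1451 m/s.
At r₂: circular v_c2 = √(μ/r₂) = 4653 m/s; transfer-apogee v_a = √[μ(2/r₂ − 1/a_t)] = 3508 m/s.
Δv₂ = v_c2 − v_a = 1145 m/s.
Total Δv = Δv₁ + Δv₂ = 2596 m/s.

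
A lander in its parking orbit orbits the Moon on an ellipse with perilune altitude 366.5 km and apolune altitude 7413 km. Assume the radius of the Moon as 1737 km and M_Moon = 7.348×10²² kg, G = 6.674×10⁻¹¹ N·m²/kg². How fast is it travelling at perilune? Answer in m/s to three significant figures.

v ≈ 1950 m/s

μ = GM = 6.674×10⁻¹¹ × 7.348×10²² = 4.904×10¹² m³/s².
r_p = 1737 + 366.5 = 2103.5 km = 2.1035×10⁶ m.
r_a = 1737 + 7413 = 9150.0 km = 9.1500×10⁶ m.
Semi-major axis a = (r_p + r_a)/2 = 5626.8 km = 5.627×10⁶ m.
Vis-viva: v² = μ(2/r − 1/a) = 4.904×10¹² × (9.508×10⁻⁷ − 1.777×10⁻⁷) = 3.791×10⁶ m²/s².
v = 1947 m/s.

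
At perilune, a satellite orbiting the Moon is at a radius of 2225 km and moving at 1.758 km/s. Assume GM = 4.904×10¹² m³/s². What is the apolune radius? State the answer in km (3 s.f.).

apolune radius ≈ 5220 km

r_p = 2.225×10⁶ m.
Specific energy ε = v²/2 − μ/r = -6.588×10⁵ J/kg, so a = −μ/(2ε) = 3.722×10⁶ m.
The apsides satisfy r_p + r_a = 2a, so the apolune radius is 2a − r_p = 5.219×10⁶ m = 5219.3 km.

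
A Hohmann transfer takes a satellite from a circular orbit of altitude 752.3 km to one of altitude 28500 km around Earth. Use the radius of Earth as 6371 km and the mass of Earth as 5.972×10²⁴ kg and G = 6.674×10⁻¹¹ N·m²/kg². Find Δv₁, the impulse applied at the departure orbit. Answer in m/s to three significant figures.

Δv ≈ 2160 m/s

μ = GM = 6.674×10⁻¹¹ × 5.972×10²⁴ = 3.986×10¹⁴ m³/s².
r₁ = 6371 + 752.3 = 7123.3 km = 7.1233×10⁶ m.
r₂ = 6371 + 28500 = 34871 km = 3.4871×10⁷ m.
Transfer ellipse a_t = (r₁ + r₂)/2 = 2.100×10⁷ m.
At r₁: circular v_c1 = √(μ/r₁) = 7480 m/s; transfer-perigee v_p = √[μ(2/r₁ − 1/a_t)] = 9640 m/s.
Δv₁ = v_p − v_c1 = 2160 m/s.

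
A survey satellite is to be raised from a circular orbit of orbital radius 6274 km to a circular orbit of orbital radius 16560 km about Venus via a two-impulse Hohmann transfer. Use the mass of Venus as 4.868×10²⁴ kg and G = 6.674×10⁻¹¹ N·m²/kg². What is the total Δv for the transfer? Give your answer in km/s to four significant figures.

Δv_total ≈ 2.616 km/s

μ = GM = 6.674×10⁻¹¹ × 4.868×10²⁴ = 3.249×10¹⁴ m³/s².
r₁ = 6274 km = 6.274×10⁶ m.
r₂ = 16560 km = 1.656×10⁷ m.
Transfer ellipse a_t = (r₁ + r₂)/2 = 1.142×10⁷ m.
At r₁: circular v_c1 = √(μ/r₁) = 7196 m/s; transfer-periapsis v_p = √[μ(2/r₁ − 1/a_t)] = 8667 m/s.
Δv₁ = v_p − v_c1 = 1471 m/s.
At r₂: circular v_c2 = √(μ/r₂) = 4429 m/s; transfer-apoapsis v_a = √[μ(2/r₂ − 1/a_t)] = 3283 m/s.
Δv₂ = v_c2 − v_a = 1146 m/s.
Total Δv = Δv₁ + Δv₂ = 2616 m/s = 2.616 km/s.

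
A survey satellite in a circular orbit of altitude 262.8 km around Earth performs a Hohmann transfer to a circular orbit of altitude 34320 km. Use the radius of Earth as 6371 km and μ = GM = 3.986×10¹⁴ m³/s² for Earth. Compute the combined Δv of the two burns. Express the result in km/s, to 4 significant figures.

r₁ = 6371 + 262.8 = 6633.8 km = 6.6338×10⁶ m.
r₂ = 6371 + 34320 = 40691 km = 4.0691×10⁷ m.
Transfer ellipse a_t = (r₁ + r₂)/2 = 2.366×10⁷ m.
At r₁: circular v_c1 = √(μ/r₁) = 7752 m/s; transfer-perigee v_p = √[μ(2/r₁ − 1/a_t)] = 10160 m/s.
Δv₁ = v_p − v_c1 = 2413 m/s.
At r₂: circular v_c2 = √(μ/r₂) = 3130 m/s; transfer-apogee v_a = √[μ(2/r₂ − 1/a_t)] = 1657 m/s.
Δv₂ = v_c2 − v_a = 1473 m/s.
Total Δv = Δv₁ + Δv₂ = 3886 m/s = 3.886 km/s.

Δv_total ≈ 3.886 km/s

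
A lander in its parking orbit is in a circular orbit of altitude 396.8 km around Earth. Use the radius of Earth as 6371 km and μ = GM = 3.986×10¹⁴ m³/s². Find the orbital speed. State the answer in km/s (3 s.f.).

v ≈ 7.67 km/s

r = 6371 + 396.8 = 6767.8 km = 6.7678×10⁶ m.
For a circular orbit v = √(μ/r) = √(3.986×10¹⁴ / 6.768×10⁶) = √(5.890×10⁷) = 7674 m/s.
That is 7.674 km/s.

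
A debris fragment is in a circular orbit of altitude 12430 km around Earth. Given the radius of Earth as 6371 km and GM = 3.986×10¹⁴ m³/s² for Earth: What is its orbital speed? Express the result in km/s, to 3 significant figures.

r = 6371 + 12430 = 18801 km = 1.8801×10⁷ m.
For a circular orbit v = √(μ/r) = √(3.986×10¹⁴ / 1.880×10⁷) = √(2.120×10⁷) = 4604 m/s.
That is 4.604 km/s.

v ≈ 4.60 km/s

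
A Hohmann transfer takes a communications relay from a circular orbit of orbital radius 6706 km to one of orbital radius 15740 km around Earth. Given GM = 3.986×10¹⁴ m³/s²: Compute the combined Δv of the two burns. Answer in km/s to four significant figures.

r₁ = 6706 km = 6.706×10⁶ m.
r₂ = 15740 km = 1.574×10⁷ m.
Transfer ellipse a_t = (r₁ + r₂)/2 = 1.122×10⁷ m.
At r₁: circular v_c1 = √(μ/r₁) = 7710 m/s; transfer-perigee v_p = √[μ(2/r₁ − 1/a_t)] = 9130 m/s.
Δv₁ = v_p − v_c1 = 1421 m/s.
At r₂: circular v_c2 = √(μ/r₂) = 5032 m/s; transfer-apogee v_a = √[μ(2/r₂ − 1/a_t)] = 3890 m/s.
Δv₂ = v_c2 − v_a = 1142 m/s.
Total Δv = Δv₁ + Δv₂ = 2563 m/s = 2.563 km/s.

Δv_total ≈ 2.563 km/s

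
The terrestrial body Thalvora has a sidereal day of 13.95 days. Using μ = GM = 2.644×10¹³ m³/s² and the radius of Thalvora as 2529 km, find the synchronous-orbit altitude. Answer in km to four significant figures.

T = 13.95 days = 1.205×10⁶ s.
A synchronous orbit has period T, so by Kepler's third law a = (μT²/4π²)^(1/3).
μT²/4π² = 2.644×10¹³ × (1.205×10⁶)² / 39.48 = 9.729×10²³ m³.
a = 9.909×10⁷ m = 99089 km.
Altitude h = a − R = 99089 − 2529 = 96560 km.

h_sync ≈ 96560 km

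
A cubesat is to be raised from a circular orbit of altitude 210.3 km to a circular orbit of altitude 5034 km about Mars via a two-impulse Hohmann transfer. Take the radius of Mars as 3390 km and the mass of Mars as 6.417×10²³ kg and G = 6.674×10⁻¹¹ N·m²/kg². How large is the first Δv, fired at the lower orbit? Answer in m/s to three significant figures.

μ = GM = 6.674×10⁻¹¹ × 6.417×10²³ = 4.283×10¹³ m³/s².
r₁ = 3390 + 210.3 = 3600.3 km = 3.6003×10⁶ m.
r₂ = 3390 + 5034 = 8424.0 km = 8.4240×10⁶ m.
Transfer ellipse a_t = (r₁ + r₂)/2 = 6.012×10⁶ m.
At r₁: circular v_c1 = √(μ/r₁) = 3449 m/s; transfer-periapsis v_p = √[μ(2/r₁ − 1/a_t)] = 4083 m/s.
Δv₁ = v_p − v_c1 = 633.6 m/s.

Δv ≈ 634 m/s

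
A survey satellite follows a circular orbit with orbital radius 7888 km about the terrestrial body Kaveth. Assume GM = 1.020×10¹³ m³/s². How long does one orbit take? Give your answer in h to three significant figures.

r = 7888 km = 7.888×10⁶ m.
Kepler's third law: T = 2π√(r³/μ) = 2π√((7.888×10⁶)³ / 1.020×10¹³).
r³/μ = 4.812×10⁷ s², so T = 2π × 6.937×10³ = 4.358×10⁴ s.
Converting: 4.358×10⁴ s ÷ 3600 = 12.11 h.

T ≈ 12.1 h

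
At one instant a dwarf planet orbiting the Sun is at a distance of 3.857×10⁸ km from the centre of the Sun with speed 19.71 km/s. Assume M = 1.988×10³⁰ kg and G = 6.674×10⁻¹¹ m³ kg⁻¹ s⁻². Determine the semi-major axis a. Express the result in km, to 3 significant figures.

μ = GM = 6.674×10⁻¹¹ × 1.988×10³⁰ = 1.327×10²⁰ m³/s².
r = 3.857×10¹¹ m.
Vis-viva rearranged: 1/a = 2/r − v²/μ = 5.185×10⁻¹² − 2.928×10⁻¹² = 2.257×10⁻¹² m⁻¹.
a = 4.430×10¹¹ m = 4.4299×10⁸ km.

a ≈ 4.43×10⁸ km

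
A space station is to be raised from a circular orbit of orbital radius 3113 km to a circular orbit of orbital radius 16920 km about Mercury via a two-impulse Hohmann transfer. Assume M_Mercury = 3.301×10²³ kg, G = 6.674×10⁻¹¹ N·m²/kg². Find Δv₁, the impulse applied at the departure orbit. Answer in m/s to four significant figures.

Δv ≈ 797.3 m/s

μ = GM = 6.674×10⁻¹¹ × 3.301×10²³ = 2.203×10¹³ m³/s².
r₁ = 3113 km = 3.113×10⁶ m.
r₂ = 16920 km = 1.692×10⁷ m.
Transfer ellipse a_t = (r₁ + r₂)/2 = 1.002×10⁷ m.
At r₁: circular v_c1 = √(μ/r₁) = 2660 m/s; transfer-periherm v_p = √[μ(2/r₁ − 1/a_t)] = 3458 m/s.
Δv₁ = v_p − v_c1 = 797.3 m/s.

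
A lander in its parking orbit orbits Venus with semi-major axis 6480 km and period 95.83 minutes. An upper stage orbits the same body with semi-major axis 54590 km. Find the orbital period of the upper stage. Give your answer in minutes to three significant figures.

T₂ ≈ 2340 minutes

Kepler's third law: T² ∝ a³, so T₂ = T₁ (a₂/a₁)^(3/2).
a₂/a₁ = 8.424, (a₂/a₁)^(3/2) = 24.45.
T₂ = 95.83 × 24.45 = 2343 minutes.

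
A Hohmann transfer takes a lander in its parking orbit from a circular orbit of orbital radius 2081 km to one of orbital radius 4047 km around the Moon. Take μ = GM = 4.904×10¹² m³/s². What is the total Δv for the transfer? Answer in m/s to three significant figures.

r₁ = 2081 km = 2.081×10⁶ m.
r₂ = 4047 km = 4.047×10⁶ m.
Transfer ellipse a_t = (r₁ + r₂)/2 = 3.064×10⁶ m.
At r₁: circular v_c1 = √(μ/r₁) = 1535 m/s; transfer-perilune v_p = √[μ(2/r₁ − 1/a_t)] = 1764 m/s.
Δv₁ = v_p − v_c1 = 229.1 m/s.
At r₂: circular v_c2 = √(μ/r₂) = 1101 m/s; transfer-apolune v_a = √[μ(2/r₂ − 1/a_t)] = 907.2 m/s.
Δv₂ = v_c2 − v_a = 193.6 m/s.
Total Δv = Δv₁ + Δv₂ = 422.8 m/s.

Δv_total ≈ 423 m/s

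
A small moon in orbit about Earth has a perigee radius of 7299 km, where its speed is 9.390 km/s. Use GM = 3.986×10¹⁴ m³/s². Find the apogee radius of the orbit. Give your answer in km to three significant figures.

r_p = 7.299×10⁶ m.
Specific energy ε = v²/2 − μ/r = -1.052×10⁷ J/kg, so a = −μ/(2ε) = 1.894×10⁷ m.
The apsides satisfy r_p + r_a = 2a, so the apogee radius is 2a − r_p = 3.058×10⁷ m = 30576 km.

apogee radius ≈ 30600 km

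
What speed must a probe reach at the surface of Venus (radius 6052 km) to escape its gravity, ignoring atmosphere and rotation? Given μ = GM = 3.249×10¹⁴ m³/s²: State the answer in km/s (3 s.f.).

v_esc ≈ 10.4 km/s

r = R = 6.052×10⁶ m.
Escape speed v_esc = √(2μ/r) = √(2 × 3.249×10¹⁴ / 6.052×10⁶) = √(1.074×10⁸) = 10360 m/s.
= 10.36 km/s.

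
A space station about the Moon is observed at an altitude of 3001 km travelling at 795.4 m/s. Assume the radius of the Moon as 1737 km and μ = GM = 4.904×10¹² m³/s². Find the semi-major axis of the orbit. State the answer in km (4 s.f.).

r = 1737 + 3001 = 4738.0 km = 4.738×10⁶ m.
Vis-viva rearranged: 1/a = 2/r − v²/μ = 4.221×10⁻⁷ − 1.290×10⁻⁷ = 2.931×10⁻⁷ m⁻¹.
a = 3.412×10⁶ m = 3411.7 km.

a ≈ 3412 km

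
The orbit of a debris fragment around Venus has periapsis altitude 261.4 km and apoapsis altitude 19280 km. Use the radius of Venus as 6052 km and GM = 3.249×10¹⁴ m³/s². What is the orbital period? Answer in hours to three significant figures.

T ≈ 6.09 hours

r_p = 6052 + 261.4 = 6313.4 km = 6.3134×10⁶ m.
r_a = 6052 + 19280 = 25332 km = 2.5332×10⁷ m.
Semi-major axis a = (r_p + r_a)/2 = (6313.4 + 25332)/2 = 15823 km = 1.582×10⁷ m.
By Kepler's third law T = 2π√(a³/μ) = 2π × 3.492×10³ = 2.194×10⁴ s.
= 6.094 hours.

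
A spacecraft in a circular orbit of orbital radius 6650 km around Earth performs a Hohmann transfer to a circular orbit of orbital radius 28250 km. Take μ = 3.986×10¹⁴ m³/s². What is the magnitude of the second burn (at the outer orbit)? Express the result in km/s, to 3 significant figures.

r₁ = 6650 km = 6.650×10⁶ m.
r₂ = 28250 km = 2.825×10⁷ m.
Transfer ellipse a_t = (r₁ + r₂)/2 = 1.745×10⁷ m.
At r₁: circular v_c1 = √(μ/r₁) = 7742 m/s; transfer-perigee v_p = √[μ(2/r₁ − 1/a_t)] = 9851 m/s.
At r₂: circular v_c2 = √(μ/r₂) = 3756 m/s; transfer-apogee v_a = √[μ(2/r₂ − 1/a_t)] = 2319 m/s.
Δv₂ = v_c2 − v_a = 1437 m/s.
= 1.437 km/s.

Δv ≈ 1.44 km/s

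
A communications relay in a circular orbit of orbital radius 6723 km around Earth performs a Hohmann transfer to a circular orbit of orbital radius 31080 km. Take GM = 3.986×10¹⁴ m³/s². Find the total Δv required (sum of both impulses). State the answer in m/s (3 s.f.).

Δv_total ≈ 3620 m/s

r₁ = 6723 km = 6.723×10⁶ m.
r₂ = 31080 km = 3.108×10⁷ m.
Transfer ellipse a_t = (r₁ + r₂)/2 = 1.890×10⁷ m.
At r₁: circular v_c1 = √(μ/r₁) = 7700 m/s; transfer-perigee v_p = √[μ(2/r₁ − 1/a_t)] = 9874 m/s.
Δv₁ = v_p − v_c1 = 2174 m/s.
At r₂: circular v_c2 = √(μ/r₂) = 3581 m/s; transfer-apogee v_a = √[μ(2/r₂ − 1/a_t)] = 2136 m/s.
Δv₂ = v_c2 − v_a = 1445 m/s.
Total Δv = Δv₁ + Δv₂ = 3619 m/s.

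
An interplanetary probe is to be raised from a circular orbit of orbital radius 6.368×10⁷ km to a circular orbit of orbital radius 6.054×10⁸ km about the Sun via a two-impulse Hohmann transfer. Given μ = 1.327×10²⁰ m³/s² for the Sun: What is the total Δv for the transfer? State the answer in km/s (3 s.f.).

r₁ = 6.368×10⁷ km = 6.368×10¹⁰ m.
r₂ = 6.054×10⁸ km = 6.054×10¹¹ m.
Transfer ellipse a_t = (r₁ + r₂)/2 = 3.345×10¹¹ m.
At r₁: circular v_c1 = √(μ/r₁) = 45650 m/s; transfer-perihelion v_p = √[μ(2/r₁ − 1/a_t)] = 61410 m/s.
Δv₁ = v_p − v_c1 = 15760 m/s.
At r₂: circular v_c2 = √(μ/r₂) = 14810 m/s; transfer-aphelion v_a = √[μ(2/r₂ − 1/a_t)] = 6459 m/s.
Δv₂ = v_c2 − v_a = 8346 m/s.
Total Δv = Δv₁ + Δv₂ = 24110 m/s = 24.11 km/s.

Δv_total ≈ 24.1 km/s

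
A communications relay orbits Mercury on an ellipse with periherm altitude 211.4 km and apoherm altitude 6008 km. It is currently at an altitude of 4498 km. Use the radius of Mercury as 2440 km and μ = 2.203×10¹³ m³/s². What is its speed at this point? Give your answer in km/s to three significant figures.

r_p = 2440 + 211.4 = 2651.4 km = 2.6514×10⁶ m.
r_a = 2440 + 6008 = 8448.0 km = 8.4480×10⁶ m.
r = 2440 + 4498 = 6938.0 km = 6.938×10⁶ m.
Semi-major axis a = (r_p + r_a)/2 = 5549.7 km = 5.550×10⁶ m.
Vis-viva: v² = μ(2/r − 1/a) = 2.203×10¹³ × (2.883×10⁻⁷ − 1.802×10⁻⁷) = 2.381×10⁶ m²/s².
v = 1543 m/s = 1.543 km/s.

v ≈ 1.54 km/s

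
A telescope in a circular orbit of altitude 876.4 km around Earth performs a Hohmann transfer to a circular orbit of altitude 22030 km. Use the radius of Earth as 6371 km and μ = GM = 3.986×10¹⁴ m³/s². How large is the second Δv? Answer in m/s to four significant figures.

r₁ = 6371 + 876.4 = 7247.4 km = 7.2474×10⁶ m.
r₂ = 6371 + 22030 = 28401 km = 2.8401×10⁷ m.
Transfer ellipse a_t = (r₁ + r₂)/2 = 1.782×10⁷ m.
At r₁: circular v_c1 = √(μ/r₁) = 7416 m/s; transfer-perigee v_p = √[μ(2/r₁ − 1/a_t)] = 9361 m/s.
At r₂: circular v_c2 = √(μ/r₂) = 3746 m/s; transfer-apogee v_a = √[μ(2/r₂ − 1/a_t)] = 2389 m/s.
Δv₂ = v_c2 − v_a = 1357 m/s.

Δv ≈ 1357 m/s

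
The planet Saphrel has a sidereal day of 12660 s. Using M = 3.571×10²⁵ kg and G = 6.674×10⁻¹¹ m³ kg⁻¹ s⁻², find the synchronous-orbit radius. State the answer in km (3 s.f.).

r_sync ≈ 21300 km

μ = GM = 6.674×10⁻¹¹ × 3.571×10²⁵ = 2.383×10¹⁵ m³/s².
A synchronous orbit has period T, so by Kepler's third law a = (μT²/4π²)^(1/3).
μT²/4π² = 2.383×10¹⁵ × (1.266×10⁴)² / 39.48 = 9.676×10²¹ m³.
a = 2.131×10⁷ m = 21309 km.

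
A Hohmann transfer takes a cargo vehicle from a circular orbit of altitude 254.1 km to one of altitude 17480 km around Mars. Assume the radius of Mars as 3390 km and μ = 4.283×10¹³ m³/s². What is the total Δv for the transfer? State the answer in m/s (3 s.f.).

r₁ = 3390 + 254.1 = 3644.1 km = 3.6441×10⁶ m.
r₂ = 3390 + 17480 = 20870 km = 2.0870×10⁷ m.
Transfer ellipse a_t = (r₁ + r₂)/2 = 1.226×10⁷ m.
At r₁: circular v_c1 = √(μ/r₁) = 3428 m/s; transfer-periapsis v_p = √[μ(2/r₁ − 1/a_t)] = 4473 m/s.
Δv₁ = v_p − v_c1 = 1045 m/s.
At r₂: circular v_c2 = √(μ/r₂) = 1433 m/s; transfer-apoapsis v_a = √[μ(2/r₂ − 1/a_t)] = 781.1 m/s.
Δv₂ = v_c2 − v_a = 651.4 m/s.
Total Δv = Δv₁ + Δv₂ = 1697 m/s.

Δv_total ≈ 1700 m/s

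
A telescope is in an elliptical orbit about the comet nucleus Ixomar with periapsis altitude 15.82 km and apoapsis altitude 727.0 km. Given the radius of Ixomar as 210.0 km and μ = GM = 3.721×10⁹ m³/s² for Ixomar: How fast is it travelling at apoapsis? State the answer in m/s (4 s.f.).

v ≈ 39.27 m/s

r_p = 210.0 + 15.82 = 225.82 km = 2.2582×10⁵ m.
r_a = 210.0 + 727.0 = 937.00 km = 9.3700×10⁵ m.
Semi-major axis a = (r_p + r_a)/2 = 581.41 km = 5.814×10⁵ m.
Vis-viva: v² = μ(2/r − 1/a) = 3.721×10⁹ × (2.134×10⁻⁶ − 1.720×10⁻⁶) = 1.542×10³ m²/s².
v = 39.27 m/s.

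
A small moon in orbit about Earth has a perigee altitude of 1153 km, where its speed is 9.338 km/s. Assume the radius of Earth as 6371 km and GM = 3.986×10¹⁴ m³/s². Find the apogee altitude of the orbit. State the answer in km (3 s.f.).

r_p = 6371 + 1153 = 7524.0 km = 7.524×10⁶ m.
Specific energy ε = v²/2 − μ/r = -9.378×10⁶ J/kg, so a = −μ/(2ε) = 2.125×10⁷ m.
The apsides satisfy r_p + r_a = 2a, so the apogee radius is 2a − r_p = 3.498×10⁷ m = 34980 km.
Apogee altitude = 34980 − 6371 = 28609 km.

apogee altitude ≈ 28600 km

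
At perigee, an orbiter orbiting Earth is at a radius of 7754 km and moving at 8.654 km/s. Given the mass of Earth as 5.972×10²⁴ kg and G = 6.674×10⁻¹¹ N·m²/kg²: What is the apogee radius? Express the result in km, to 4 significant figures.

μ = GM = 6.674×10⁻¹¹ × 5.972×10²⁴ = 3.986×10¹⁴ m³/s².
r_p = 7.754×10⁶ m.
Specific energy ε = v²/2 − μ/r = -1.396×10⁷ J/kg, so a = −μ/(2ε) = 1.428×10⁷ m.
The apsides satisfy r_p + r_a = 2a, so the apogee radius is 2a − r_p = 2.080×10⁷ m = 20805 km.

apogee radius ≈ 20800 km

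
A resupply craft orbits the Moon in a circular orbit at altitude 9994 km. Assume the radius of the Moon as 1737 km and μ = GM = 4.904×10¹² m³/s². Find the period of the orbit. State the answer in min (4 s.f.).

T ≈ 1900 min

r = 1737 + 9994 = 11731 km = 1.1731×10⁷ m.
Kepler's third law: T = 2π√(r³/μ) = 2π√((1.173×10⁷)³ / 4.904×10¹²).
r³/μ = 3.292×10⁸ s², so T = 2π × 1.814×10⁴ = 1.140×10⁵ s.
Converting: 1.140×10⁵ s ÷ 60.00 = 1900 min.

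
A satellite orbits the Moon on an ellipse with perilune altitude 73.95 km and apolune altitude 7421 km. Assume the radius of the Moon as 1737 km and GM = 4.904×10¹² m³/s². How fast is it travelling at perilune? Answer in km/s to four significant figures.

r_p = 1737 + 73.95 = 1811.0 km = 1.8110×10⁶ m.
r_a = 1737 + 7421 = 9158.0 km = 9.1580×10⁶ m.
Semi-major axis a = (r_p + r_a)/2 = 5484.5 km = 5.484×10⁶ m.
Vis-viva: v² = μ(2/r − 1/a) = 4.904×10¹² × (1.104×10⁻⁶ − 1.823×10⁻⁷) = 4.522×10⁶ m²/s².
v = 2126 m/s = 2.126 km/s.

v ≈ 2.126 km/s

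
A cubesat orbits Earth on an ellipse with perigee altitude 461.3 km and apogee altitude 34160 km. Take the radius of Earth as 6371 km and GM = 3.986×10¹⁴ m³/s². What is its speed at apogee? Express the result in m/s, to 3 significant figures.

v ≈ 1680 m/s

r_p = 6371 + 461.3 = 6832.3 km = 6.8323×10⁶ m.
r_a = 6371 + 34160 = 40531 km = 4.0531×10⁷ m.
Semi-major axis a = (r_p + r_a)/2 = 23682 km = 2.368×10⁷ m.
Vis-viva: v² = μ(2/r − 1/a) = 3.986×10¹⁴ × (4.934×10⁻⁸ − 4.223×10⁻⁸) = 2.837×10⁶ m²/s².
v = 1684 m/s.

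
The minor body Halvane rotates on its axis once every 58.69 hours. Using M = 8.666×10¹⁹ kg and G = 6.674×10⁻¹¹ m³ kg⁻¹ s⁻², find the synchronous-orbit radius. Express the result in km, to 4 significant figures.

r_sync ≈ 1870 km

μ = GM = 6.674×10⁻¹¹ × 8.666×10¹⁹ = 5.784×10⁹ m³/s².
T = 58.69 hours = 2.113×10⁵ s.
A synchronous orbit has period T, so by Kepler's third law a = (μT²/4π²)^(1/3).
μT²/4π² = 5.784×10⁹ × (2.113×10⁵)² / 39.48 = 6.540×10¹⁸ m³.
a = 1.870×10⁶ m = 1870.1 km.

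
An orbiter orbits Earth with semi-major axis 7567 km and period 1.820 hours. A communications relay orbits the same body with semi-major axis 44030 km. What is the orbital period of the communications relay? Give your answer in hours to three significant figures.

T₂ ≈ 25.5 hours

Kepler's third law: T² ∝ a³, so T₂ = T₁ (a₂/a₁)^(3/2).
a₂/a₁ = 5.819, (a₂/a₁)^(3/2) = 14.04.
T₂ = 1.820 × 14.04 = 25.55 hours.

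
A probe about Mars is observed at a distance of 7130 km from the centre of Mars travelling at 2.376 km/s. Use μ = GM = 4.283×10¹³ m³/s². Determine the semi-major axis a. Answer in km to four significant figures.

r = 7.130×10⁶ m.
Specific orbital energy ε = v²/2 − μ/r = (2376)²/2 − 4.283×10¹³/7.130×10⁶ = -3.184×10⁶ J/kg.
Since ε = −μ/(2a), a = −μ/(2ε) = 6.725×10⁶ m = 6725.1 km.

a ≈ 6725 km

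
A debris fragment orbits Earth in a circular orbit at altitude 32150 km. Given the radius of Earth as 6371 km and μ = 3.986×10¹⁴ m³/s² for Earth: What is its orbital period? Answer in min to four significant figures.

T ≈ 1254 min

r = 6371 + 32150 = 38521 km = 3.8521×10⁷ m.
Kepler's third law: T = 2π√(r³/μ) = 2π√((3.852×10⁷)³ / 3.986×10¹⁴).
r³/μ = 1.434×10⁸ s², so T = 2π × 1.198×10⁴ = 7.524×10⁴ s.
Converting: 7.524×10⁴ s ÷ 60.00 = 1254 min.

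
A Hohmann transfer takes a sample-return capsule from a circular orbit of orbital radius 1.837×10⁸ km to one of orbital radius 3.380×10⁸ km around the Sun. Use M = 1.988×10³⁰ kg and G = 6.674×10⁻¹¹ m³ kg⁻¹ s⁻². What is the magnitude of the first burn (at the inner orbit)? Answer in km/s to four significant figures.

μ = GM = 6.674×10⁻¹¹ × 1.988×10³⁰ = 1.327×10²⁰ m³/s².
r₁ = 1.837×10⁸ km = 1.837×10¹¹ m.
r₂ = 3.380×10⁸ km = 3.380×10¹¹ m.
Transfer ellipse a_t = (r₁ + r₂)/2 = 2.608×10¹¹ m.
At r₁: circular v_c1 = √(μ/r₁) = 26870 m/s; transfer-perihelion v_p = √[μ(2/r₁ − 1/a_t)] = 30590 m/s.
Δv₁ = v_p − v_c1 = 3717 m/s.
= 3.717 km/s.

Δv ≈ 3.717 km/s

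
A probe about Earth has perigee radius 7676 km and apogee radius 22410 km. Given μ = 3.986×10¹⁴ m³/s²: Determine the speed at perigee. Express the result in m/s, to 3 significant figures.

Semi-major axis a = (r_p + r_a)/2 = 15043 km = 1.504×10⁷ m.
Vis-viva: v² = μ(2/r − 1/a) = 3.986×10¹⁴ × (2.606×10⁻⁷ − 6.648×10⁻⁸) = 7.736×10⁷ m²/s².
v = 8795 m/s.

v ≈ 8800 m/s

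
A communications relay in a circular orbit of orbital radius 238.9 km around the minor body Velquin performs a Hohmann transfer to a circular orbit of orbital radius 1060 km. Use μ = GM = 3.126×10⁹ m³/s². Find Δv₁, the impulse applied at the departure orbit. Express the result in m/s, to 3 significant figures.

Δv ≈ 31.7 m/s

r₁ = 238.9 km = 2.389×10⁵ m.
r₂ = 1060 km = 1.060×10⁶ m.
Transfer ellipse a_t = (r₁ + r₂)/2 = 6.494×10⁵ m.
At r₁: circular v_c1 = √(μ/r₁) = 114.4 m/s; transfer-periapsis v_p = √[μ(2/r₁ − 1/a_t)] = 146.1 m/s.
Δv₁ = v_p − v_c1 = 31.75 m/s.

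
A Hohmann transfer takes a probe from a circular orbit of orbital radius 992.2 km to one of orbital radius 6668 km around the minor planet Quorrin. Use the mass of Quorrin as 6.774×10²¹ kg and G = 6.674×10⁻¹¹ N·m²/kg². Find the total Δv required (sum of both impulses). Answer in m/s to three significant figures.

μ = GM = 6.674×10⁻¹¹ × 6.774×10²¹ = 4.521×10¹¹ m³/s².
r₁ = 992.2 km = 9.922×10⁵ m.
r₂ = 6668 km = 6.668×10⁶ m.
Transfer ellipse a_t = (r₁ + r₂)/2 = 3.830×10⁶ m.
At r₁: circular v_c1 = √(μ/r₁) = 675.0 m/s; transfer-periapsis v_p = √[μ(2/r₁ − 1/a_t)] = 890.7 m/s.
Δv₁ = v_p − v_c1 = 215.6 m/s.
At r₂: circular v_c2 = √(μ/r₂) = 260.4 m/s; transfer-apoapsis v_a = √[μ(2/r₂ − 1/a_t)] = 132.5 m/s.
Δv₂ = v_c2 − v_a = 127.9 m/s.
Total Δv = Δv₁ + Δv₂ = 343.5 m/s.

Δv_total ≈ 343 m/s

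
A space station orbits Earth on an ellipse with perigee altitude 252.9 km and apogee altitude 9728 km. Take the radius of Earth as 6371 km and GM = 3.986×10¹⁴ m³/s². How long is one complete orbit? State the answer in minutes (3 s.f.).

r_p = 6371 + 252.9 = 6623.9 km = 6.6239×10⁶ m.
r_a = 6371 + 9728 = 16099 km = 1.6099×10⁷ m.
Semi-major axis a = (r_p + r_a)/2 = (6623.9 + 16099)/2 = 11361 km = 1.136×10⁷ m.
By Kepler's third law T = 2π√(a³/μ) = 2π × 1.918×10³ = 1.205×10⁴ s.
= 200.9 minutes.

T ≈ 201 minutes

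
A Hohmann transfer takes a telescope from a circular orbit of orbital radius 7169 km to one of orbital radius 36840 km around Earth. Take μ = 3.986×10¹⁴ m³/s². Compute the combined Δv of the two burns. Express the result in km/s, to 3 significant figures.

Δv_total ≈ 3.60 km/s

r₁ = 7169 km = 7.169×10⁶ m.
r₂ = 36840 km = 3.684×10⁷ m.
Transfer ellipse a_t = (r₁ + r₂)/2 = 2.200×10⁷ m.
At r₁: circular v_c1 = √(μ/r₁) = 7457 m/s; transfer-perigee v_p = √[μ(2/r₁ − 1/a_t)] = 9648 m/s.
Δv₁ = v_p − v_c1 = 2192 m/s.
At r₂: circular v_c2 = √(μ/r₂) = 3289 m/s; transfer-apogee v_a = √[μ(2/r₂ − 1/a_t)] = 1878 m/s.
Δv₂ = v_c2 − v_a = 1412 m/s.
Total Δv = Δv₁ + Δv₂ = 3603 m/s = 3.603 km/s.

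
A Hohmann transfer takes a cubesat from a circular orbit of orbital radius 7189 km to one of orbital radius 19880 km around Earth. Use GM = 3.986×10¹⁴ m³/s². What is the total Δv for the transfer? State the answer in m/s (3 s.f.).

r₁ = 7189 km = 7.189×10⁶ m.
r₂ = 19880 km = 1.988×10⁷ m.
Transfer ellipse a_t = (r₁ + r₂)/2 = 1.353×10⁷ m.
At r₁: circular v_c1 = √(μ/r₁) = 7446 m/s; transfer-perigee v_p = √[μ(2/r₁ − 1/a_t)] = 9024 m/s.
Δv₁ = v_p − v_c1 = 1578 m/s.
At r₂: circular v_c2 = √(μ/r₂) = 4478 m/s; transfer-apogee v_a = √[μ(2/r₂ − 1/a_t)] = 3263 m/s.
Δv₂ = v_c2 − v_a = 1214 m/s.
Total Δv = Δv₁ + Δv₂ = 2793 m/s.

Δv_total ≈ 2790 m/s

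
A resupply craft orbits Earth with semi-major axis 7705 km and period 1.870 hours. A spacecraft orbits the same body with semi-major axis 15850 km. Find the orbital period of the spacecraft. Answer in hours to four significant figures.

Kepler's third law: T² ∝ a³, so T₂ = T₁ (a₂/a₁)^(3/2).
a₂/a₁ = 2.057, (a₂/a₁)^(3/2) = 2.950.
T₂ = 1.870 × 2.950 = 5.517 hours.

T₂ ≈ 5.517 hours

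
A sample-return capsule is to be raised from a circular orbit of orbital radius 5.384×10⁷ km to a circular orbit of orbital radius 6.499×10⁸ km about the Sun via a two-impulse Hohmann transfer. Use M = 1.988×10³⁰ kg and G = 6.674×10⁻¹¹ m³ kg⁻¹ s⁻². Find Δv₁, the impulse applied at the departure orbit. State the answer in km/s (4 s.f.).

μ = GM = 6.674×10⁻¹¹ × 1.988×10³⁰ = 1.327×10²⁰ m³/s².
r₁ = 5.384×10⁷ km = 5.384×10¹⁰ m.
r₂ = 6.499×10⁸ km = 6.499×10¹¹ m.
Transfer ellipse a_t = (r₁ + r₂)/2 = 3.519×10¹¹ m.
At r₁: circular v_c1 = √(μ/r₁) = 49640 m/s; transfer-perihelion v_p = √[μ(2/r₁ − 1/a_t)] = 67470 m/s.
Δv₁ = v_p − v_c1 = 17820 m/s.
= 17.82 km/s.

Δv ≈ 17.82 km/s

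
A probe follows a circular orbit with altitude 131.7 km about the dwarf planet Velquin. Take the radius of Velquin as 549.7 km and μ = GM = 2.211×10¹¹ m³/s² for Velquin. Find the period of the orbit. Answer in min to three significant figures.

T ≈ 125 min

r = 549.7 + 131.7 = 681.40 km = 6.8140×10⁵ m.
Kepler's third law: T = 2π√(r³/μ) = 2π√((6.814×10⁵)³ / 2.211×10¹¹).
r³/μ = 1.431×10⁶ s², so T = 2π × 1.196×10³ = 7.516×10³ s.
Converting: 7.516×10³ s ÷ 60.00 = 125.3 min.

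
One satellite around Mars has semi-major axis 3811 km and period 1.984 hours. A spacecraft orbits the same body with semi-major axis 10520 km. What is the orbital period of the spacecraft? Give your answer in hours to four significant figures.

Kepler's third law: T² ∝ a³, so T₂ = T₁ (a₂/a₁)^(3/2).
a₂/a₁ = 2.760, (a₂/a₁)^(3/2) = 4.586.
T₂ = 1.984 × 4.586 = 9.099 hours.

T₂ ≈ 9.099 hours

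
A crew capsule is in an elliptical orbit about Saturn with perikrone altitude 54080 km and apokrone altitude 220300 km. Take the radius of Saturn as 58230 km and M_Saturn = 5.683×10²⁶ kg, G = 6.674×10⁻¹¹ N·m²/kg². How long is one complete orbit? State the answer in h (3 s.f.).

μ = GM = 6.674×10⁻¹¹ × 5.683×10²⁶ = 3.793×10¹⁶ m³/s².
r_p = 58230 + 54080 = 112310 km = 1.1231×10⁸ m.
r_a = 58230 + 220300 = 278530 km = 2.7853×10⁸ m.
Semi-major axis a = (r_p + r_a)/2 = (1.1231×10⁵ + 2.7853×10⁵)/2 = 1.9542×10⁵ km = 1.954×10⁸ m.
By Kepler's third law T = 2π√(a³/μ) = 2π × 1.403×10⁴ = 8.814×10⁴ s.
= 24.48 h.

T ≈ 24.5 h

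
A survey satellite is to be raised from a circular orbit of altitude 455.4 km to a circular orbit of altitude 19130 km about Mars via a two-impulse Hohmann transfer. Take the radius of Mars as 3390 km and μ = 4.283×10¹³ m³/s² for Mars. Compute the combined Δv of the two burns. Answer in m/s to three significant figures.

Δv_total ≈ 1660 m/s

r₁ = 3390 + 455.4 = 3845.4 km = 3.8454×10⁶ m.
r₂ = 3390 + 19130 = 22520 km = 2.2520×10⁷ m.
Transfer ellipse a_t = (r₁ + r₂)/2 = 1.318×10⁷ m.
At r₁: circular v_c1 = √(μ/r₁) = 3337 m/s; transfer-periapsis v_p = √[μ(2/r₁ − 1/a_t)] = 4362 m/s.
Δv₁ = v_p − v_c1 = 1025 m/s.
At r₂: circular v_c2 = √(μ/r₂) = 1379 m/s; transfer-apoapsis v_a = √[μ(2/r₂ − 1/a_t)] = 744.8 m/s.
Δv₂ = v_c2 − v_a = 634.2 m/s.
Total Δv = Δv₁ + Δv₂ = 1659 m/s.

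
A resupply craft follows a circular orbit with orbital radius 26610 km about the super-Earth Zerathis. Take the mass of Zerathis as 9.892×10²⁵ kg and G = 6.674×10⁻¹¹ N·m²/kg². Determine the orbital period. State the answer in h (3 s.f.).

μ = GM = 6.674×10⁻¹¹ × 9.892×10²⁵ = 6.602×10¹⁵ m³/s².
r = 26610 km = 2.661×10⁷ m.
Kepler's third law: T = 2π√(r³/μ) = 2π√((2.661×10⁷)³ / 6.602×10¹⁵).
r³/μ = 2.854×10⁶ s², so T = 2π × 1.689×10³ = 1.061×10⁴ s.
Converting: 1.061×10⁴ s ÷ 3600 = 2.949 h.

T ≈ 2.95 h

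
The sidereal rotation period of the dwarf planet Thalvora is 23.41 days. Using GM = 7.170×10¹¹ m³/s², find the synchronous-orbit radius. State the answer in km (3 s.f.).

T = 23.41 days = 2.023×10⁶ s.
A synchronous orbit has period T, so by Kepler's third law a = (μT²/4π²)^(1/3).
μT²/4π² = 7.170×10¹¹ × (2.023×10⁶)² / 39.48 = 7.430×10²² m³.
a = 4.204×10⁷ m = 42040 km.

r_sync ≈ 42000 km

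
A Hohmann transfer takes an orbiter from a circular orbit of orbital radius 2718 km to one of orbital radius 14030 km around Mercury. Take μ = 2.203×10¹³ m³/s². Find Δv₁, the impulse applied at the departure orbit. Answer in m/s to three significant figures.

Δv ≈ 838 m/s

r₁ = 2718 km = 2.718×10⁶ m.
r₂ = 14030 km = 1.403×10⁷ m.
Transfer ellipse a_t = (r₁ + r₂)/2 = 8.374×10⁶ m.
At r₁: circular v_c1 = √(μ/r₁) = 2847 m/s; transfer-periherm v_p = √[μ(2/r₁ − 1/a_t)] = 3685 m/s.
Δv₁ = v_p − v_c1 = 838.1 m/s.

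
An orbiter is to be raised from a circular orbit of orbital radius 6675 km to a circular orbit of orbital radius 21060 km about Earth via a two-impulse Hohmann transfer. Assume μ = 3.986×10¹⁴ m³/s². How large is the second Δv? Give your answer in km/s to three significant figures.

r₁ = 6675 km = 6.675×10⁶ m.
r₂ = 21060 km = 2.106×10⁷ m.
Transfer ellipse a_t = (r₁ + r₂)/2 = 1.387×10⁷ m.
At r₁: circular v_c1 = √(μ/r₁) = 7728 m/s; transfer-perigee v_p = √[μ(2/r₁ − 1/a_t)] = 9523 m/s.
At r₂: circular v_c2 = √(μ/r₂) = 4351 m/s; transfer-apogee v_a = √[μ(2/r₂ − 1/a_t)] = 3018 m/s.
Δv₂ = v_c2 − v_a = 1332 m/s.
= 1.332 km/s.

Δv ≈ 1.33 km/s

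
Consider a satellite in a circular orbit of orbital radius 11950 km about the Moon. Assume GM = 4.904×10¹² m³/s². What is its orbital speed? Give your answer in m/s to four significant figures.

r = 11950 km = 1.195×10⁷ m.
For a circular orbit v = √(μ/r) = √(4.904×10¹² / 1.195×10⁷) = √(4.104×10⁵) = 640.6 m/s.

v ≈ 640.6 m/s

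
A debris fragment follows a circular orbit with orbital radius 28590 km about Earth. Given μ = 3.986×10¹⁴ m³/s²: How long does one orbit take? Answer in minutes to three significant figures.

r = 28590 km = 2.859×10⁷ m.
Kepler's third law: T = 2π√(r³/μ) = 2π√((2.859×10⁷)³ / 3.986×10¹⁴).
r³/μ = 5.863×10⁷ s², so T = 2π × 7.657×10³ = 4.811×10⁴ s.
Converting: 4.811×10⁴ s ÷ 60.00 = 801.8 minutes.

T ≈ 802 minutes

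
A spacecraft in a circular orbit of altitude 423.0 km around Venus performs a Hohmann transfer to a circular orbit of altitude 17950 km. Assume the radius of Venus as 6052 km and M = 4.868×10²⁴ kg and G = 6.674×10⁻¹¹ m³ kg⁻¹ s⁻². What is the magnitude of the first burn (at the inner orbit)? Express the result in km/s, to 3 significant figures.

μ = GM = 6.674×10⁻¹¹ × 4.868×10²⁴ = 3.249×10¹⁴ m³/s².
r₁ = 6052 + 423.0 = 6475.0 km = 6.4750×10⁶ m.
r₂ = 6052 + 17950 = 24002 km = 2.4002×10⁷ m.
Transfer ellipse a_t = (r₁ + r₂)/2 = 1.524×10⁷ m.
At r₁: circular v_c1 = √(μ/r₁) = 7084 m/s; transfer-periapsis v_p = √[μ(2/r₁ − 1/a_t)] = 8890 m/s.
Δv₁ = v_p − v_c1 = 1806 m/s.
= 1.806 km/s.

Δv ≈ 1.81 km/s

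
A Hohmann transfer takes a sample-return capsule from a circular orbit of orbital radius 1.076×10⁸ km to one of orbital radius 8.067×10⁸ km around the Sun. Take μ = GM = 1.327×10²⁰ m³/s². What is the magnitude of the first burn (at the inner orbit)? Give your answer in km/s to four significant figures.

Δv ≈ 11.53 km/s

r₁ = 1.076×10⁸ km = 1.076×10¹¹ m.
r₂ = 8.067×10⁸ km = 8.067×10¹¹ m.
Transfer ellipse a_t = (r₁ + r₂)/2 = 4.572×10¹¹ m.
At r₁: circular v_c1 = √(μ/r₁) = 35120 m/s; transfer-perihelion v_p = √[μ(2/r₁ − 1/a_t)] = 46650 m/s.
Δv₁ = v_p − v_c1 = 11530 m/s.
= 11.53 km/s.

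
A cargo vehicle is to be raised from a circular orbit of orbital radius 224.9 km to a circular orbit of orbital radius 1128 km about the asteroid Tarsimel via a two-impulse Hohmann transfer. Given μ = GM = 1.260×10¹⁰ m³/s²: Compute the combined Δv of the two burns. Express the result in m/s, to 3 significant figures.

r₁ = 224.9 km = 2.249×10⁵ m.
r₂ = 1128 km = 1.128×10⁶ m.
Transfer ellipse a_t = (r₁ + r₂)/2 = 6.764×10⁵ m.
At r₁: circular v_c1 = √(μ/r₁) = 236.7 m/s; transfer-periapsis v_p = √[μ(2/r₁ − 1/a_t)] = 305.7 m/s.
Δv₁ = v_p − v_c1 = 68.96 m/s.
At r₂: circular v_c2 = √(μ/r₂) = 105.7 m/s; transfer-apoapsis v_a = √[μ(2/r₂ − 1/a_t)] = 60.94 m/s.
Δv₂ = v_c2 − v_a = 44.75 m/s.
Total Δv = Δv₁ + Δv₂ = 113.7 m/s.

Δv_total ≈ 114 m/s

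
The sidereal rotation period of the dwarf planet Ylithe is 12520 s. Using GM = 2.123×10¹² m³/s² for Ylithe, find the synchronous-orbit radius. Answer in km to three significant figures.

A synchronous orbit has period T, so by Kepler's third law a = (μT²/4π²)^(1/3).
μT²/4π² = 2.123×10¹² × (1.252×10⁴)² / 39.48 = 8.429×10¹⁸ m³.
a = 2.035×10⁶ m = 2035.2 km.

r_sync ≈ 2040 km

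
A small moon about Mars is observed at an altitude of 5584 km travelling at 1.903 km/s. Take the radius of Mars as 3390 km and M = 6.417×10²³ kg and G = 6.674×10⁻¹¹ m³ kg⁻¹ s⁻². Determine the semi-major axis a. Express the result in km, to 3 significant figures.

μ = GM = 6.674×10⁻¹¹ × 6.417×10²³ = 4.283×10¹³ m³/s².
r = 3390 + 5584 = 8974.0 km = 8.974×10⁶ m.
Vis-viva rearranged: 1/a = 2/r − v²/μ = 2.229×10⁻⁷ − 8.456×10⁻⁸ = 1.383×10⁻⁷ m⁻¹.
a = 7.230×10⁶ m = 7230.3 km.

a ≈ 7230 km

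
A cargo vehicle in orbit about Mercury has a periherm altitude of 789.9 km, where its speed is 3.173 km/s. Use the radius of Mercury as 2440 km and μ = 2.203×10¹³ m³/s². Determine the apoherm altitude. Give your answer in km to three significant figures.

r_p = 2440 + 789.9 = 3229.9 km = 3.230×10⁶ m.
Specific energy ε = v²/2 − μ/r = -1.787×10⁶ J/kg, so a = −μ/(2ε) = 6.165×10⁶ m.
The apsides satisfy r_p + r_a = 2a, so the apoherm radius is 2a − r_p = 9.100×10⁶ m = 9100.2 km.
Apoherm altitude = 9100.2 − 2440 = 6660.2 km.

apoherm altitude ≈ 6660 km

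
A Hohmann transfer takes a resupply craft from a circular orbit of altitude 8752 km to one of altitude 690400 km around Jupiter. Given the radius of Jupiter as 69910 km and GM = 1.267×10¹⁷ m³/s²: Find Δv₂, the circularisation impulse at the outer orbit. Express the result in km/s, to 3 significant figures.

Δv ≈ 7.32 km/s

r₁ = 69910 + 8752 = 78662 km = 7.8662×10⁷ m.
r₂ = 69910 + 690400 = 760310 km = 7.6031×10⁸ m.
Transfer ellipse a_t = (r₁ + r₂)/2 = 4.195×10⁸ m.
At r₁: circular v_c1 = √(μ/r₁) = 40130 m/s; transfer-perijove v_p = √[μ(2/r₁ − 1/a_t)] = 54030 m/s.
At r₂: circular v_c2 = √(μ/r₂) = 12910 m/s; transfer-apojove v_a = √[μ(2/r₂ − 1/a_t)] = 5590 m/s.
Δv₂ = v_c2 − v_a = 7319 m/s.
= 7.319 km/s.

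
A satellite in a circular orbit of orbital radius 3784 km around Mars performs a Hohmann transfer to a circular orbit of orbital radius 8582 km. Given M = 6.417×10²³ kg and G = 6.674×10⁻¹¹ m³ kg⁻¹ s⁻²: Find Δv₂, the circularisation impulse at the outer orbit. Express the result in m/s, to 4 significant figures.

Δv ≈ 486.3 m/s

μ = GM = 6.674×10⁻¹¹ × 6.417×10²³ = 4.283×10¹³ m³/s².
r₁ = 3784 km = 3.784×10⁶ m.
r₂ = 8582 km = 8.582×10⁶ m.
Transfer ellipse a_t = (r₁ + r₂)/2 = 6.183×10⁶ m.
At r₁: circular v_c1 = √(μ/r₁) = 3364 m/s; transfer-periapsis v_p = √[μ(2/r₁ − 1/a_t)] = 3963 m/s.
At r₂: circular v_c2 = √(μ/r₂) = 2234 m/s; transfer-apoapsis v_a = √[μ(2/r₂ − 1/a_t)] = 1748 m/s.
Δv₂ = v_c2 − v_a = 486.3 m/s.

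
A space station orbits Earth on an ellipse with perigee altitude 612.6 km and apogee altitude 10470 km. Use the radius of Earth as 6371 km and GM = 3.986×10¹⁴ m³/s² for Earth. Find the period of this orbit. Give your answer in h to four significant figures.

T ≈ 3.594 h

r_p = 6371 + 612.6 = 6983.6 km = 6.9836×10⁶ m.
r_a = 6371 + 10470 = 16841 km = 1.6841×10⁷ m.
Semi-major axis a = (r_p + r_a)/2 = (6983.6 + 16841)/2 = 11912 km = 1.191×10⁷ m.
By Kepler's third law T = 2π√(a³/μ) = 2π × 2.059×10³ = 1.294×10⁴ s.
= 3.594 h.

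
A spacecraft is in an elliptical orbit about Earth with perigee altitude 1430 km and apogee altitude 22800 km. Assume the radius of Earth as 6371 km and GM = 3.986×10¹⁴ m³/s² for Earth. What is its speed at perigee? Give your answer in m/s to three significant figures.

r_p = 6371 + 1430 = 7801.0 km = 7.8010×10⁶ m.
r_a = 6371 + 22800 = 29171 km = 2.9171×10⁷ m.
Semi-major axis a = (r_p + r_a)/2 = 18486 km = 1.849×10⁷ m.
Vis-viva: v² = μ(2/r − 1/a) = 3.986×10¹⁴ × (2.564×10⁻⁷ − 5.409×10⁻⁸) = 8.063×10⁷ m²/s².
v = 8979 m/s.

v ≈ 8980 m/s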